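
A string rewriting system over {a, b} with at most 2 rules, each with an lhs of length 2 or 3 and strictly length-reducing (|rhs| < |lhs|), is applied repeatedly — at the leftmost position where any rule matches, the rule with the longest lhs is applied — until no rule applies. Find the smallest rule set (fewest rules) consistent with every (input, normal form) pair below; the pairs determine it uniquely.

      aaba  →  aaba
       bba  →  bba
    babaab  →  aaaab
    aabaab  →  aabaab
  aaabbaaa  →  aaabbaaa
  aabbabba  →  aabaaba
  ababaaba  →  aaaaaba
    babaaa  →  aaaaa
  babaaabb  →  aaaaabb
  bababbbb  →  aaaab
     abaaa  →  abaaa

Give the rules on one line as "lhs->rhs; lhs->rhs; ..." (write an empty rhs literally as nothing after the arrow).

bab->aa; bbb->a

  | aaba
  | bba
  | babaab => aaaab
  | aabaab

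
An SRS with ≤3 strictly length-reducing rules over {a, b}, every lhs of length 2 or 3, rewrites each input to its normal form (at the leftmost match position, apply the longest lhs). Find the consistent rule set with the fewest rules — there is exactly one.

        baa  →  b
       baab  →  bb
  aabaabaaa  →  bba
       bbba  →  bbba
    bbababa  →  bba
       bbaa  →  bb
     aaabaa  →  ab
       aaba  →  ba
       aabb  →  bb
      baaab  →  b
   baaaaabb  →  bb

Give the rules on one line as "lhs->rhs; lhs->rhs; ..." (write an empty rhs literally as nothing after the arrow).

  | baa => b
  | baab => bb
  | aabaabaaa => baabaaa => bbaaa => bba
  | bbba

aa->; bab->b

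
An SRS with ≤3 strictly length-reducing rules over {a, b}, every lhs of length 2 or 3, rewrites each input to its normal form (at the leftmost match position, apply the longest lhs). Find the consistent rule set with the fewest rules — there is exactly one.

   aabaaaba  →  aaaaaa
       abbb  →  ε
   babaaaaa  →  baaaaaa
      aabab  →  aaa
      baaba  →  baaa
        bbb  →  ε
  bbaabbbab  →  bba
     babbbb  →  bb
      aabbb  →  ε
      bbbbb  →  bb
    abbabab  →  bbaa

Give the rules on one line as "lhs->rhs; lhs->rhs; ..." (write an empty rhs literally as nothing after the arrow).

ab->a; abb->bb; bbb->

  | aabaaaba => aaaaaba => aaaaaa
  | abbb => bbb => ε
  | babaaaaa => baaaaaa
  | aabab => aaab => aaa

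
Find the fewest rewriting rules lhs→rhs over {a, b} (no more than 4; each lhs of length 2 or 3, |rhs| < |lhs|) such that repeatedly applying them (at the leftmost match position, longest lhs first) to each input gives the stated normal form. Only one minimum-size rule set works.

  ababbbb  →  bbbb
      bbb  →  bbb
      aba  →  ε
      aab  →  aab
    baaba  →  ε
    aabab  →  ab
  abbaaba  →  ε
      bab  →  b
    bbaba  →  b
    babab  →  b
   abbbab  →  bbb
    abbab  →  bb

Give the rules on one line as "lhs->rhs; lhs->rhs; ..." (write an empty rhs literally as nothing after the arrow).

  | ababbbb => bbbb
  | bbb
  | aba => ε
  | aab

aba->; abb->bb; ba->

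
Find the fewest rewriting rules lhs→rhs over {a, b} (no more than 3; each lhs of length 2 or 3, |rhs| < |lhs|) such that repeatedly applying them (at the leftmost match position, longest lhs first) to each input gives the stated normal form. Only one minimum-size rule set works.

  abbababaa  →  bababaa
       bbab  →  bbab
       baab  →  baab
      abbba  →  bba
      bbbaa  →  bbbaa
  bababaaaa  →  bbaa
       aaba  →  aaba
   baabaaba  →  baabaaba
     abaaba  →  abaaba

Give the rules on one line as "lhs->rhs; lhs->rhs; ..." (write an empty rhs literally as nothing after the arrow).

  | abbababaa => bababaa
  | bbab
  | baab
  | abbba => bba

aaa->ba; abb->b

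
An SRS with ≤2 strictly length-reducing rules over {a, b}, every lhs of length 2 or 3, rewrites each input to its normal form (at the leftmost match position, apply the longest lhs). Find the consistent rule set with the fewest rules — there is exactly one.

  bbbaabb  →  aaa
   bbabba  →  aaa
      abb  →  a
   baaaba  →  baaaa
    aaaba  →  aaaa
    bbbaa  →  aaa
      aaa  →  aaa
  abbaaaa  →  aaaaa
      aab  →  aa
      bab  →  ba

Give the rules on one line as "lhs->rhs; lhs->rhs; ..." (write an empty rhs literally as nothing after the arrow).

ab->a; bb->a

  | bbbaabb => abaabb => aaabb => aaab => aaa
  | bbabba => aabba => aaba => aaa
  | abb => ab => a
  | baaaba => baaaa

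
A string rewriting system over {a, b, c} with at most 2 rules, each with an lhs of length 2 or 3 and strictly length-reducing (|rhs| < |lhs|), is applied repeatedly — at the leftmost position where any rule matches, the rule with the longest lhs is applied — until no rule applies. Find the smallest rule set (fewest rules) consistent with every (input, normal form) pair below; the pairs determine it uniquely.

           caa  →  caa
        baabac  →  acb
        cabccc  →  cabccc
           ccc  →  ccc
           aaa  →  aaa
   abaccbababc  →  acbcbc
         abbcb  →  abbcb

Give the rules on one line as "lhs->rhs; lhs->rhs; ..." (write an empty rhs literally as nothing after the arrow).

  | caa
  | baabac => abac => acb
  | cabccc
  | ccc

ba->; bac->cb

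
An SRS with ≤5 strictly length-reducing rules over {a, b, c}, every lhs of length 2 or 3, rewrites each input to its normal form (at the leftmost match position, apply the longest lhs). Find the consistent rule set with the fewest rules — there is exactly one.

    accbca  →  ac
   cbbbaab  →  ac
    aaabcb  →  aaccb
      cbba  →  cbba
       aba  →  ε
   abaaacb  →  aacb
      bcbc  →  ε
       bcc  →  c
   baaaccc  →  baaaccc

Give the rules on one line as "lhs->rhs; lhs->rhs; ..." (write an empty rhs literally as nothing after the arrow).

  | accbca => acca => ac
  | cbbbaab => caaab => aab => ac
  | aaabcb => aaccb
  | cbba

ab->c; bbb->a; bc->; ca->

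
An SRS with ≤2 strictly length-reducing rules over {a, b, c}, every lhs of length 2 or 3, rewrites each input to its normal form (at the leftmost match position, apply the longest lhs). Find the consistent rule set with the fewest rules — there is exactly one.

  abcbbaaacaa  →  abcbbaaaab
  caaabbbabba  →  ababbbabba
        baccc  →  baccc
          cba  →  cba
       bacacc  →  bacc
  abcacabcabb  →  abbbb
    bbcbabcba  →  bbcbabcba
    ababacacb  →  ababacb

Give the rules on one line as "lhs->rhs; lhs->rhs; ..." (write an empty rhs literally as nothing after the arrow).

ca->; caa->ab

  | abcbbaaacaa => abcbbaaaab
  | caaabbbabba => ababbbabba
  | baccc
  | cba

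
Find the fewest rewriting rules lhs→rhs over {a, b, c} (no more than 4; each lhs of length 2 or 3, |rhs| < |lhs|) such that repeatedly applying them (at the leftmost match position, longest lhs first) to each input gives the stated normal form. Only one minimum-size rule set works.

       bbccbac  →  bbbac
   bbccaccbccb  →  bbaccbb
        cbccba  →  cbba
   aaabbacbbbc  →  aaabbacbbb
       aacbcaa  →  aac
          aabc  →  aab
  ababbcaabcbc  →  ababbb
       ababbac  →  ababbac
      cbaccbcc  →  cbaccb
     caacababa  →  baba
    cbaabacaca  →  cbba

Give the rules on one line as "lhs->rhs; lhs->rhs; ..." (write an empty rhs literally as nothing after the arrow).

aca->b; baa->; bc->b; cab->

  | bbccbac => bbcbac => bbbac
  | bbccaccbccb => bbcaccbccb => bbaccbccb => bbaccbcb => bbaccbb
  | cbccba => cbcba => cbba
  | aaabbacbbbc => aaabbacbbb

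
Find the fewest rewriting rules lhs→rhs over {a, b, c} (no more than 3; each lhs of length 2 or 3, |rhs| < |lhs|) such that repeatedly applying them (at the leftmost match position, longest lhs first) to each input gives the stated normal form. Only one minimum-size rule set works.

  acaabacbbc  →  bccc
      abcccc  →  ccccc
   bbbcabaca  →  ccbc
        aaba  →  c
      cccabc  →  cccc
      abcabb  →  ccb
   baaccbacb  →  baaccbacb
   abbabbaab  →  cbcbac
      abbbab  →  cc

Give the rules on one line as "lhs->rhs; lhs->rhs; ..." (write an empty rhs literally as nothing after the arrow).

  | acaabacbbc => ababacbbc => cabacbbc => bbacbbc => cacbbc => bcbbc => bccc
  | abcccc => ccccc
  | bbbcabaca => cbcabaca => cbbbaca => ccbaca => ccbab => ccbc
  | aaba => aca => ab => c

ab->c; bb->c; ca->b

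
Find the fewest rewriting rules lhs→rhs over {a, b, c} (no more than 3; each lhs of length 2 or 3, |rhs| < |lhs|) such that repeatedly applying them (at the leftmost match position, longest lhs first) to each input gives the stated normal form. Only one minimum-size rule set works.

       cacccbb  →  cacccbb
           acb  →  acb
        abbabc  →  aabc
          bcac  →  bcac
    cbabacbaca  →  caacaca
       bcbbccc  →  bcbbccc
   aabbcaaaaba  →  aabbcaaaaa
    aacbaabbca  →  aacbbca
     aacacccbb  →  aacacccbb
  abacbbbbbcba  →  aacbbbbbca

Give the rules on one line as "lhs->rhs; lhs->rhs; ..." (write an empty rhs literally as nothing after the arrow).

ba->a; baa->

  | cacccbb
  | acb
  | abbabc => ababc => aabc
  | bcac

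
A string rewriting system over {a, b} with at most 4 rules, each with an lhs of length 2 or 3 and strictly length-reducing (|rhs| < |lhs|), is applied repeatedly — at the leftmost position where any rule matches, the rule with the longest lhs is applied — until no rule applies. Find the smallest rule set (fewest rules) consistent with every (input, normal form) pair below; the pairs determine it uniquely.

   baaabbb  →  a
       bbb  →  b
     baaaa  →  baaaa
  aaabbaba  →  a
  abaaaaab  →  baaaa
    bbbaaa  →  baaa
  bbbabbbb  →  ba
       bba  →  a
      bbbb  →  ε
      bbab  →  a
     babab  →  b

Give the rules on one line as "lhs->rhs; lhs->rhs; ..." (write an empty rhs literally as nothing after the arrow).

  | baaabbb => baabab => babb => bba => a
  | bbb => b
  | baaaa
  | aaabbaba => aabaaba => ababa => bba => a

ab->a; aba->b; abb->ba; bb->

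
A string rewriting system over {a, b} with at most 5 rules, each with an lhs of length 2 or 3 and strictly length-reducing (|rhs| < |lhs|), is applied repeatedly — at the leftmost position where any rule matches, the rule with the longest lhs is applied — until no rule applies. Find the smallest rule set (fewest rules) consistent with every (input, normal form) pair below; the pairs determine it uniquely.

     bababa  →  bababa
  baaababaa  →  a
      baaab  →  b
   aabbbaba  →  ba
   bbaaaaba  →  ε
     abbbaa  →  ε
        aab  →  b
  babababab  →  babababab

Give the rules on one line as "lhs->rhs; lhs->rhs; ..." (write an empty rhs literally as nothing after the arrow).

aa->; baa->a; bba->bb; bbb->a

  | bababa
  | baaababaa => aababaa => babaa => baa => a
  | baaab => aab => b
  | aabbbaba => bbbaba => aaba => ba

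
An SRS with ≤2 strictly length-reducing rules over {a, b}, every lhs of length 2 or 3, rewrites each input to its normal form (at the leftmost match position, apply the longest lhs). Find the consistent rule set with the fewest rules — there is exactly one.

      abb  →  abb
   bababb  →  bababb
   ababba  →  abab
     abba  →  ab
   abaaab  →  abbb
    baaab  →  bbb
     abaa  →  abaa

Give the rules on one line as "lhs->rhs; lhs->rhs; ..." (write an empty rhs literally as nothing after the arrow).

aaa->b; bba->b

  | abb
  | bababb
  | ababba => abab
  | abba => ab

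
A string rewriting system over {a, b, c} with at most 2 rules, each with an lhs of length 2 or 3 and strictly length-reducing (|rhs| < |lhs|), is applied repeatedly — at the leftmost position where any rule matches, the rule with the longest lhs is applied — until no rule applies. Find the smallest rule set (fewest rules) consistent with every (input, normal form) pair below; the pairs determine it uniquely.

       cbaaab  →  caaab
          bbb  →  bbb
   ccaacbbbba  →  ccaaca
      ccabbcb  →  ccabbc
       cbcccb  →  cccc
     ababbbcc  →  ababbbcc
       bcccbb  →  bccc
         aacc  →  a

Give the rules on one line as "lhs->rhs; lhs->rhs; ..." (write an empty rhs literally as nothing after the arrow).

acc->; cb->c

  | cbaaab => caaab
  | bbb
  | ccaacbbbba => ccaacbbba => ccaacbba => ccaacba => ccaaca
  | ccabbcb => ccabbc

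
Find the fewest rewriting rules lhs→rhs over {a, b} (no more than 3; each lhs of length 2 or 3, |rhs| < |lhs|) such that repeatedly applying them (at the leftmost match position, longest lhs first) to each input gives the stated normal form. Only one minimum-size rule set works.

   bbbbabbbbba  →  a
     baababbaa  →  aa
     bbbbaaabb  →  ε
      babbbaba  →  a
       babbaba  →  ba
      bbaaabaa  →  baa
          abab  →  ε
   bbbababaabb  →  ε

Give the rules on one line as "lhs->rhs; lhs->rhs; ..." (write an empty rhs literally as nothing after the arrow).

ab->b; bb->; bbb->

  | bbbbabbbbba => babbbbba => bbbbbba => bbba => a
  | baababbaa => bababbaa => bbabbaa => abbaa => bbaa => aa
  | bbbbaaabb => baaabb => baabb => babb => bbb => ε
  | babbbaba => bbbbaba => baba => bba => a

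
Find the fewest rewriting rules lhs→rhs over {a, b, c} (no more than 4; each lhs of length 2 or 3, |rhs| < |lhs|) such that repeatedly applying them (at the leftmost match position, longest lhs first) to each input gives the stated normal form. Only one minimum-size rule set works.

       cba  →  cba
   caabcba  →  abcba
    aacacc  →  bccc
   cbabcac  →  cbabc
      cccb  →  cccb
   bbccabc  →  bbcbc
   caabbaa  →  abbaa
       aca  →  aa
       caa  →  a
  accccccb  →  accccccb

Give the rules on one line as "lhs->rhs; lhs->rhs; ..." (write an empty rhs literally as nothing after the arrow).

  | cba
  | caabcba => abcba
  | aacacc => aaacc => bccc
  | cbabcac => cbabc

aaa->bc; aca->aa; ca->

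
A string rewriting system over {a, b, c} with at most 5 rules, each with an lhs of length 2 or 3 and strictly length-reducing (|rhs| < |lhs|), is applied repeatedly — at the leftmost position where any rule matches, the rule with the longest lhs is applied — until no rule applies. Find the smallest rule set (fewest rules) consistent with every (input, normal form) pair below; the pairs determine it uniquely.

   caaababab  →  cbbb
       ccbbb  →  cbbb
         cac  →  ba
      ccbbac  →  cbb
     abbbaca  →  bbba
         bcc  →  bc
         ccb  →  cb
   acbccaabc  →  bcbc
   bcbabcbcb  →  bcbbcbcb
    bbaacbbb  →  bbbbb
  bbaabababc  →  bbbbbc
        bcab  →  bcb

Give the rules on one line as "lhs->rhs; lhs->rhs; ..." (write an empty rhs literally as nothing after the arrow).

  | caaababab => caababab => cababab => cbabab => cbbab => cbbb
  | ccbbb => cbbb
  | cac => ba
  | ccbbac => cbbac => cbb

ab->b; ac->; cac->ba; cc->c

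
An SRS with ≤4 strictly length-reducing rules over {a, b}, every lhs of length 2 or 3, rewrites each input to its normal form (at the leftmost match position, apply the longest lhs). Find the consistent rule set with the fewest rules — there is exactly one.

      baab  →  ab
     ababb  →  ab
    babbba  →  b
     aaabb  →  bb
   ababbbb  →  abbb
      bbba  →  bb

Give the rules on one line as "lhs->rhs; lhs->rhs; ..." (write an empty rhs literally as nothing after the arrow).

  | baab => ab
  | ababb => ab
  | babbba => bba => b
  | aaabb => bb

aaa->; ba->; bab->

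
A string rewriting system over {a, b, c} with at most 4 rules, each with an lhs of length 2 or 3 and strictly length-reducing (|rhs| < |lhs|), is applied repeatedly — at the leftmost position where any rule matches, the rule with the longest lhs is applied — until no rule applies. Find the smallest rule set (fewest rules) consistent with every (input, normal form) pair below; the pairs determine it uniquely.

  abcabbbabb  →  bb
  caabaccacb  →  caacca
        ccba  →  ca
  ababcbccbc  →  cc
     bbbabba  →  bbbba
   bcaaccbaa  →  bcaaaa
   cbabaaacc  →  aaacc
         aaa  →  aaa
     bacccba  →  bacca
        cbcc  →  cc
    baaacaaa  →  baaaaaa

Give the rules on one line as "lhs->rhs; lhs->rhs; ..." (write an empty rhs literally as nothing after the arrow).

  | abcabbbabb => cabbbabb => cbbabb => babb => bb
  | caabaccacb => caaccacb => caacca
  | ccba => ca
  | ababcbccbc => abcbccbc => cbccbc => ccbc => cc

ab->; aca->aa; cb->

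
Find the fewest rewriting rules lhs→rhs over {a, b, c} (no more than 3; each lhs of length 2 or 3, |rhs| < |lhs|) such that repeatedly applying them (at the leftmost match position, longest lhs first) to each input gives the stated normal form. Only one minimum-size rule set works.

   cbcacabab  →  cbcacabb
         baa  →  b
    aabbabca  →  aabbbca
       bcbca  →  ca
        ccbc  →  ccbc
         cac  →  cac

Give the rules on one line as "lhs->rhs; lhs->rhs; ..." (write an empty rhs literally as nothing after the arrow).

  | cbcacabab => cbcacabb
  | baa => ba => b
  | aabbabca => aabbbca
  | bcbca => ca

ba->b; bcb->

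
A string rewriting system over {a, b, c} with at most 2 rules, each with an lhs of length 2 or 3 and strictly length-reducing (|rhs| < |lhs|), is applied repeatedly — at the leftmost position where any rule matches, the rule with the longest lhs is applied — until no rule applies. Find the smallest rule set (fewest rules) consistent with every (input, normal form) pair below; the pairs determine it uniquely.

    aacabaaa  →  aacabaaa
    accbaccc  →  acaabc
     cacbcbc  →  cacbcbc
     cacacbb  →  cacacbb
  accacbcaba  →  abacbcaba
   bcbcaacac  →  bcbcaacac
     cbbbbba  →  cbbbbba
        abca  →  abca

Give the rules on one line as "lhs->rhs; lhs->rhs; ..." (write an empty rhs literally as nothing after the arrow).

  | aacabaaa
  | accbaccc => acaaccc => acaabc
  | cacbcbc
  | cacacbb

cc->b; ccb->ca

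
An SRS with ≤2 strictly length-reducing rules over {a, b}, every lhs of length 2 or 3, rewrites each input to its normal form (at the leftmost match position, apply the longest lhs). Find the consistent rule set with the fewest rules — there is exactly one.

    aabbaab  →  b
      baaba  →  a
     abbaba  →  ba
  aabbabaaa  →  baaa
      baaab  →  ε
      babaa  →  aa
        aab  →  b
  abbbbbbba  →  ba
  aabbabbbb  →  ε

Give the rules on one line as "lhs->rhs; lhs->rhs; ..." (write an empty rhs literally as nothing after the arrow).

  | aabbaab => abbaab => bbaab => aab => ab => b
  | baaba => baba => bba => a
  | abbaba => bbaba => aba => ba
  | aabbabaaa => abbabaaa => bbabaaa => abaaa => baaa

ab->b; bb->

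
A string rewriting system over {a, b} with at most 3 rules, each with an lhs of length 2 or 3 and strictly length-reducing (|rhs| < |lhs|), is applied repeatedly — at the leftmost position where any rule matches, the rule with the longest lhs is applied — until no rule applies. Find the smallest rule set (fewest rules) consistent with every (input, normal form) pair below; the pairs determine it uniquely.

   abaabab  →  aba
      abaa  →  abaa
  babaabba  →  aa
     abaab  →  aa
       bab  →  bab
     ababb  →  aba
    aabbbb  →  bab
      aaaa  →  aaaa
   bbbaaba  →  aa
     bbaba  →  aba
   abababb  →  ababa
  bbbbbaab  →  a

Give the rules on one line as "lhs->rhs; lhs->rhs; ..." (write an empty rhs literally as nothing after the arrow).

aab->ba; bb->

  | abaabab => abbaab => aaab => aba
  | abaa
  | babaabba => babbaba => baaba => bbaa => aa
  | abaab => abba => aa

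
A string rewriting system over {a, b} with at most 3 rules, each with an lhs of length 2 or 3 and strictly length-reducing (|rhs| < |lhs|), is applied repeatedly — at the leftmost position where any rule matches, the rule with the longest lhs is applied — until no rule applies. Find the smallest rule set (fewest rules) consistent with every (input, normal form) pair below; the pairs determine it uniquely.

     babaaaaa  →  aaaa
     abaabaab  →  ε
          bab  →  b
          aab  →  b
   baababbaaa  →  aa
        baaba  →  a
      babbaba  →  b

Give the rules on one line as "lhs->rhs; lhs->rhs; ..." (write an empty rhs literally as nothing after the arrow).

aab->b; ab->; ba->

  | babaaaaa => baaaaa => aaaa
  | abaabaab => aabaab => baab => ab => ε
  | bab => b
  | aab => b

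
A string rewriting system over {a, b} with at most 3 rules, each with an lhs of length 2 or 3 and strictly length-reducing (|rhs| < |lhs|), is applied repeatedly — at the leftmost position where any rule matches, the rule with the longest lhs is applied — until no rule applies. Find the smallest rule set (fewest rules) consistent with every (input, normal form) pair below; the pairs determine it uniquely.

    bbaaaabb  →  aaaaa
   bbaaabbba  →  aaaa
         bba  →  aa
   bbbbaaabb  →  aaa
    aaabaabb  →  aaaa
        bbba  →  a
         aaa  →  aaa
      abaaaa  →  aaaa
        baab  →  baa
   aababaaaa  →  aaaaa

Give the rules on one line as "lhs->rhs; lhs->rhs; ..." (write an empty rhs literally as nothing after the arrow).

ab->a; aba->a; bb->a

  | bbaaaabb => aaaaabb => aaaaab => aaaaa
  | bbaaabbba => aaaabbba => aaaabba => aaaaba => aaaa
  | bba => aa
  | bbbbaaabb => abbaaabb => abaaabb => aaabb => aaab => aaa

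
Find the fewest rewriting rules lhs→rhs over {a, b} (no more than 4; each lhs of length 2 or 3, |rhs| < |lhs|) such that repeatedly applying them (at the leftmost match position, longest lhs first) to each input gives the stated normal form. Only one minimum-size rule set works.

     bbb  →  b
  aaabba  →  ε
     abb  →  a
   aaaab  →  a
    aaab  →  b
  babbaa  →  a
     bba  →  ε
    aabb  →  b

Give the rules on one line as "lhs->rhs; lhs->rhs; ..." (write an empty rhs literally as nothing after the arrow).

aa->b; ab->a; ba->; bb->b

  | bbb => bb => b
  | aaabba => babba => bba => ba => ε
  | abb => ab => a
  | aaaab => baab => ab => a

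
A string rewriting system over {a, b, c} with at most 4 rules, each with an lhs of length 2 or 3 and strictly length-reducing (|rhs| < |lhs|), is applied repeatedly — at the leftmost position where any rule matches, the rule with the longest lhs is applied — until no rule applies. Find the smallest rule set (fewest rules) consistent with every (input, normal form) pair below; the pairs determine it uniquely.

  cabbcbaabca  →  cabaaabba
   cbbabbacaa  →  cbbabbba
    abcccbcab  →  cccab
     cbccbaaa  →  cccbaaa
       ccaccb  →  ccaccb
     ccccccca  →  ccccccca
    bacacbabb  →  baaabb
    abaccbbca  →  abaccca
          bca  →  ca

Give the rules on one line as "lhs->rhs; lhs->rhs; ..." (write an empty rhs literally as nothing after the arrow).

  | cabbcbaabca => cabaaaabca => cabaaabba
  | cbbabbacaa => cbbabbba
  | abcccbcab => bbccbcab => bccbcab => ccbcab => cccab
  | cbccbaaa => cccbaaa

abc->bb; aca->b; bc->c; bcb->aa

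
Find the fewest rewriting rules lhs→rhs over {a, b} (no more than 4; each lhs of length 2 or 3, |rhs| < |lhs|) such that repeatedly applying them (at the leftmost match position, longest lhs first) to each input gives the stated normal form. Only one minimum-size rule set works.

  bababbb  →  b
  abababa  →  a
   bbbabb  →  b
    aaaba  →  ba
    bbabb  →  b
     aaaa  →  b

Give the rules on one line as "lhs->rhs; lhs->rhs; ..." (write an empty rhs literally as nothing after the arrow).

aa->b; ab->; bb->b

  | bababbb => babbb => bbb => bb => b
  | abababa => ababa => aba => a
  | bbbabb => bbabb => babb => bb => b
  | aaaba => baba => ba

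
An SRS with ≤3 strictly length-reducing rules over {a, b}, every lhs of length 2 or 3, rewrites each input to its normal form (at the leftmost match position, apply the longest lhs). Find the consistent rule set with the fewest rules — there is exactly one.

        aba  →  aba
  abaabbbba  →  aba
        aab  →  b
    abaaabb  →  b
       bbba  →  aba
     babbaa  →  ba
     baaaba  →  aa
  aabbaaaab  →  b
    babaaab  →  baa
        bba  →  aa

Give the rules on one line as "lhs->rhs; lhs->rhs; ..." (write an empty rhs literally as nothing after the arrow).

aaa->; aab->b; bb->a

  | aba
  | abaabbbba => abbbbba => aabbba => bbba => aba
  | aab => b
  | abaaabb => abbb => aab => b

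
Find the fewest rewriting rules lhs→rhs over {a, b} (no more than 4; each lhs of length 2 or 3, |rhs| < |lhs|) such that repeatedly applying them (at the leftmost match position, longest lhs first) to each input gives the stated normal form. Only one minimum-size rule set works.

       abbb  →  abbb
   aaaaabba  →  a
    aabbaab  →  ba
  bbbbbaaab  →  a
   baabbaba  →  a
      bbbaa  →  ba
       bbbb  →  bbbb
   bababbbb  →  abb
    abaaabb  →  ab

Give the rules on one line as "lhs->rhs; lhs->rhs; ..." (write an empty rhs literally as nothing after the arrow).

  | abbb
  | aaaaabba => aaaabba => aaabba => aabba => baba => aa => a
  | aabbaab => babaab => aaab => aab => ba
  | bbbbbaaab => bbbaab => bab => a

aa->a; aab->ba; bab->a; bba->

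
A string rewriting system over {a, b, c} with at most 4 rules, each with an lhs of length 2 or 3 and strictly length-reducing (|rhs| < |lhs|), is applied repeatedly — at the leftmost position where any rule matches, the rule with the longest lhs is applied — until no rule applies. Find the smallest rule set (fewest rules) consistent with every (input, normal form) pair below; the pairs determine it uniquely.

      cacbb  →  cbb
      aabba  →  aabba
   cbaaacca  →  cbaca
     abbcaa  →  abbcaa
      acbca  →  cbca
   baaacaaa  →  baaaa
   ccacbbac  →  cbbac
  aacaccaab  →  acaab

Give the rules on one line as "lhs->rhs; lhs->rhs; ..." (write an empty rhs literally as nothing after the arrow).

aac->; acb->cb; cc->c

  | cacbb => ccbb => cbb
  | aabba
  | cbaaacca => cbaca
  | abbcaa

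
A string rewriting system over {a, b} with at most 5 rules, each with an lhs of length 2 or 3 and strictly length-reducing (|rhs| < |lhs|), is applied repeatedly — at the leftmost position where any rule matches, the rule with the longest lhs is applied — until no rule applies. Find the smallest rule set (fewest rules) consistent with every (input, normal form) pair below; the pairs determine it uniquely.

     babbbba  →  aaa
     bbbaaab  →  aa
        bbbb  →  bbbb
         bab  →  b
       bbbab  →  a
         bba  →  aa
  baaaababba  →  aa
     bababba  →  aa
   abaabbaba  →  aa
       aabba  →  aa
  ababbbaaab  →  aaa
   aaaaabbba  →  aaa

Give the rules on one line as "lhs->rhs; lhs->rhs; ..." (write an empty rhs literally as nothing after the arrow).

aab->a; ab->a; ba->; bba->aa

  | babbbba => bbbba => bbaa => aaa
  | bbbaaab => baaaab => aaab => aa
  | bbbb
  | bab => b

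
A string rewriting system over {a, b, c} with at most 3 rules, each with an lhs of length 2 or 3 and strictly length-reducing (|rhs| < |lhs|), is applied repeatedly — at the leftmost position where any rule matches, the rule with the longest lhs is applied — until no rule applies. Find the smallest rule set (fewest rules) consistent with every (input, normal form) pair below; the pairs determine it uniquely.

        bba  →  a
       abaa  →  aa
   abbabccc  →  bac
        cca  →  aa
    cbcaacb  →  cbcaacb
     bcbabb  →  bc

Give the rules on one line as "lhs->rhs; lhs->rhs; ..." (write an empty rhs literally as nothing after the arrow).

ab->; bb->; cc->a

  | bba => a
  | abaa => aa
  | abbabccc => babccc => bccc => bac
  | cca => aa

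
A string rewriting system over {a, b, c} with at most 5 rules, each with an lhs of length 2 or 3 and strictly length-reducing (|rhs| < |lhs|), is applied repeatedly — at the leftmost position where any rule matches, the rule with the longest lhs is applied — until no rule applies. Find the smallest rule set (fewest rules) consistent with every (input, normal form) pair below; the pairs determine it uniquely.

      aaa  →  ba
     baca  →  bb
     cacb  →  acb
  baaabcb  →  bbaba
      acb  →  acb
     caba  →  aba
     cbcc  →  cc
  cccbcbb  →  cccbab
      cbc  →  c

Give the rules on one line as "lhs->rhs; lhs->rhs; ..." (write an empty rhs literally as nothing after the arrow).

  | aaa => ba
  | baca => baa => bb
  | cacb => acb
  | baaabcb => bbabcb => bbaba

aa->b; bc->; bcb->ba; ca->a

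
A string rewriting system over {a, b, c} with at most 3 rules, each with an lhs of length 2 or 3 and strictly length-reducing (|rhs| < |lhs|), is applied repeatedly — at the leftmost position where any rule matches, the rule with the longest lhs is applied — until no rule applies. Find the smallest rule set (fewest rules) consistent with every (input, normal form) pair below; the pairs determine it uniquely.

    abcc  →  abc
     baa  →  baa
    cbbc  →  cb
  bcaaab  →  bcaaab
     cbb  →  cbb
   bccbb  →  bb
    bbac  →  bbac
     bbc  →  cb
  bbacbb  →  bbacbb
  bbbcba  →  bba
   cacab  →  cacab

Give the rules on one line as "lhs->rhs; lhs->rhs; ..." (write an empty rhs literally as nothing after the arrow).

bbc->cb; bcb->b; cc->c

  | abcc => abc
  | baa
  | cbbc => ccb => cb
  | bcaaab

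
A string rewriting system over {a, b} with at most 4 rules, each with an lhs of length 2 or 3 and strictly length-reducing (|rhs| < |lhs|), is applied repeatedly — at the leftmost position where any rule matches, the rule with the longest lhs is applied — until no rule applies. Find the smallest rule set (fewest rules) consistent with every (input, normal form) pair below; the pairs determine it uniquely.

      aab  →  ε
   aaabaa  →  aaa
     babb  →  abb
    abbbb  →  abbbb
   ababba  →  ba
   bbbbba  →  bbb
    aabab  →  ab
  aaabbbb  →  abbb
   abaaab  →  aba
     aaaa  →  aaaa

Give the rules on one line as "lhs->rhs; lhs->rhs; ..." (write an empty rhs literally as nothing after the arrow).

aab->; bab->ab; bba->

  | aab => ε
  | aaabaa => aaa
  | babb => abb
  | abbbb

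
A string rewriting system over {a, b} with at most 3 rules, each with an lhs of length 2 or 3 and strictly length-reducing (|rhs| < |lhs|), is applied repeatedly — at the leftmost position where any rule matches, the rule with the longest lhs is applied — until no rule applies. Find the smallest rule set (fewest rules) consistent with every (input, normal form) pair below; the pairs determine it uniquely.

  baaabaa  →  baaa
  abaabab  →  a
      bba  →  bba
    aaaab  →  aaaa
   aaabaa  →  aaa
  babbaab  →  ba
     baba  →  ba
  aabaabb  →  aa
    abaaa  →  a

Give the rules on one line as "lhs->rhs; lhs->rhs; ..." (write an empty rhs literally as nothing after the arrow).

ab->a; aba->ab

  | baaabaa => baaaba => baaab => baaa
  | abaabab => ababab => abbab => abab => abb => ab => a
  | bba
  | aaaab => aaaa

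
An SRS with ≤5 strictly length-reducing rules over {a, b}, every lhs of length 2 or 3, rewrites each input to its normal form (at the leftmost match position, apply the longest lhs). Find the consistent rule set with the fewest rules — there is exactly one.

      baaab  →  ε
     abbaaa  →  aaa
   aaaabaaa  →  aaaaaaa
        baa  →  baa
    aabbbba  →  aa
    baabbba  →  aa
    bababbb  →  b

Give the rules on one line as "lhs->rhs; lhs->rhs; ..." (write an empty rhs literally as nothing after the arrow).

  | baaab => baab => bab => bb => ε
  | abbaaa => bbaaa => aaa
  | aaaabaaa => aaaaaaa
  | baa

ab->b; aba->aa; bb->; bbb->a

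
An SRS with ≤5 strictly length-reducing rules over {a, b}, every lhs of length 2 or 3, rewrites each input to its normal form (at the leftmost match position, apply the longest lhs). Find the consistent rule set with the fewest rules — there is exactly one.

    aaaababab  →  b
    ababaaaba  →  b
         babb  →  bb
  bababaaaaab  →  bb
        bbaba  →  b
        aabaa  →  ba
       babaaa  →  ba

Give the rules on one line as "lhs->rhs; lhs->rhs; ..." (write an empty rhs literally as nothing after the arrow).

aa->a; aab->b; bab->b; bba->ab

  | aaaababab => aaababab => aababab => babab => bab => b
  | ababaaaba => abaaaba => abaaba => abba => aab => b
  | babb => bb
  | bababaaaaab => babaaaaab => baaaaab => baaaab => baaab => baab => bb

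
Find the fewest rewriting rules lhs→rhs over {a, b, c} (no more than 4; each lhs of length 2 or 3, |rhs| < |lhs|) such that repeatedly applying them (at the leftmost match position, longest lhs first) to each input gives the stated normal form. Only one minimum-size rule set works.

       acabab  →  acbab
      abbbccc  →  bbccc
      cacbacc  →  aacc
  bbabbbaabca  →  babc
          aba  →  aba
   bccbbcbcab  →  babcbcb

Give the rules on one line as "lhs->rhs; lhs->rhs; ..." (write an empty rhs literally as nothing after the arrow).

abb->b; bba->; ca->c; ccb->a

  | acabab => acbab
  | abbbccc => bbccc
  | cacbacc => ccbacc => aacc
  | bbabbbaabca => bbbaabca => babca => babc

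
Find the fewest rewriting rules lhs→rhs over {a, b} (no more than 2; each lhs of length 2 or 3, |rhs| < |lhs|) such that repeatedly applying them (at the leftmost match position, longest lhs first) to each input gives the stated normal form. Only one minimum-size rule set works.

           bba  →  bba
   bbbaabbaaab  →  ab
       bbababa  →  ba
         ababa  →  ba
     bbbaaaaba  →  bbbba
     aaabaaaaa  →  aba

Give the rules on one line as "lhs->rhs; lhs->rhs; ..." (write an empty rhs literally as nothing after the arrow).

aa->; bab->ab

  | bba
  | bbbaabbaaab => bbbbbaaab => bbbbbab => bbbbab => bbbab => bbab => bab => ab
  | bbababa => bababa => ababa => aaba => ba
  | ababa => aaba => ba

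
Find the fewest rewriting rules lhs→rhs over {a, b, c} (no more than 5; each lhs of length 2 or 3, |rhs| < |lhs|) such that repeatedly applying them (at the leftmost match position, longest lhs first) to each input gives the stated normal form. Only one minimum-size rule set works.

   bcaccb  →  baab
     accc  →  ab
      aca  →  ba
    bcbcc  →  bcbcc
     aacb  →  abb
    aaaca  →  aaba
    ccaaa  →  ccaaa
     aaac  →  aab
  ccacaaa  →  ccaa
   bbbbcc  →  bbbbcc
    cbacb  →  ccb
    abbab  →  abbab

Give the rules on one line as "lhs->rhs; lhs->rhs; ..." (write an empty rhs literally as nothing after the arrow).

ac->b; acc->aa; bca->ba; cba->c

  | bcaccb => baccb => baab
  | accc => aac => ab
  | aca => ba
  | bcbcc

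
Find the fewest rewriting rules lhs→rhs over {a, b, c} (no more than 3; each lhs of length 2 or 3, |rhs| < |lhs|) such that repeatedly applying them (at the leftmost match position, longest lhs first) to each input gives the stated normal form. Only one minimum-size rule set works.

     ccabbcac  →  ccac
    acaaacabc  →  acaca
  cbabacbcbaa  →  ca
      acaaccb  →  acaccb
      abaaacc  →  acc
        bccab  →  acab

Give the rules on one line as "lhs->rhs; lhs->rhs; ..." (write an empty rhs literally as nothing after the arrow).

  | ccabbcac => ccabaac => ccac
  | acaaacabc => acaacabc => acacabc => acacaa => acaca
  | cbabacbcbaa => cbcbcbaa => cabcbaa => caabaa => cabaa => ca
  | acaaccb => acaccb

aa->a; aba->; bc->a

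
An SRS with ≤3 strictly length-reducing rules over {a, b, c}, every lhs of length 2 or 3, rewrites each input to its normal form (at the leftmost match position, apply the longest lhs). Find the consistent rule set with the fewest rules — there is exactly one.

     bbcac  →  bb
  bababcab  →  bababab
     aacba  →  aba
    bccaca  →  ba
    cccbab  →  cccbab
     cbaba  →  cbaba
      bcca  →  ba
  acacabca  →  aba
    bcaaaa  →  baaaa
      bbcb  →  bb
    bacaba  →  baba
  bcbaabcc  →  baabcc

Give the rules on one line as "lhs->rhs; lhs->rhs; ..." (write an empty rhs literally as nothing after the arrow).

  | bbcac => bbac => bb
  | bababcab => bababab
  | aacba => aba
  | bccaca => bcaca => baca => ba

ac->; bcb->b; ca->a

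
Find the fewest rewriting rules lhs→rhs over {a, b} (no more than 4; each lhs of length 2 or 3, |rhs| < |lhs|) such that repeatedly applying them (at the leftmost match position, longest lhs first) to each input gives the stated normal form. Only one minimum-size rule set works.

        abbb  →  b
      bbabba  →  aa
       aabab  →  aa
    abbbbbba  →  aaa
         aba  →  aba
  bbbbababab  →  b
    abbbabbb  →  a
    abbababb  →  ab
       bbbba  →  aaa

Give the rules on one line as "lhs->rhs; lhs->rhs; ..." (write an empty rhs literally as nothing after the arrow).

aab->b; bab->aa; bb->a

  | abbb => aab => b
  | bbabba => aabba => bba => aa
  | aabab => bab => aa
  | abbbbbba => aabbbba => bbbba => abba => aaa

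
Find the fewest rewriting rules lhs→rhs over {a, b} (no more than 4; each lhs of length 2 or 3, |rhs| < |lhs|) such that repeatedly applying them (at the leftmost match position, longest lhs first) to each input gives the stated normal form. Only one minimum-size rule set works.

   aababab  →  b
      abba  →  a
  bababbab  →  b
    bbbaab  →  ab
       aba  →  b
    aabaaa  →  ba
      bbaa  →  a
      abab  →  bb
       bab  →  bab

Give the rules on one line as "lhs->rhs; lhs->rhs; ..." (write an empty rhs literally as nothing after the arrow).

aa->a; aba->b; bba->; bbb->bb

  | aababab => ababab => bbab => b
  | abba => a
  | bababbab => bbbbab => bbbab => bbab => b
  | bbbaab => bbaab => ab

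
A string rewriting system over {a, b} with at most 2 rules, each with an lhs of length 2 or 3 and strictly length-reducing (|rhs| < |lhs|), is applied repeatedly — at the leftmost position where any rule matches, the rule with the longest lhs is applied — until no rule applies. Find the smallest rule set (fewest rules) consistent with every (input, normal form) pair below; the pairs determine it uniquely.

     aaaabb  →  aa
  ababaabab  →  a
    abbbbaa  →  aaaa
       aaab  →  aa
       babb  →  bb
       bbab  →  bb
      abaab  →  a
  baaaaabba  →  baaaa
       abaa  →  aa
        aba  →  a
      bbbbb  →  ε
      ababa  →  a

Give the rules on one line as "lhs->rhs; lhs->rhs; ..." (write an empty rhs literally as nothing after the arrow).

  | aaaabb => aaab => aa
  | ababaabab => abaabab => aabab => aab => a
  | abbbbaa => bbbaa => aaaa
  | aaab => aa

ab->; bbb->aa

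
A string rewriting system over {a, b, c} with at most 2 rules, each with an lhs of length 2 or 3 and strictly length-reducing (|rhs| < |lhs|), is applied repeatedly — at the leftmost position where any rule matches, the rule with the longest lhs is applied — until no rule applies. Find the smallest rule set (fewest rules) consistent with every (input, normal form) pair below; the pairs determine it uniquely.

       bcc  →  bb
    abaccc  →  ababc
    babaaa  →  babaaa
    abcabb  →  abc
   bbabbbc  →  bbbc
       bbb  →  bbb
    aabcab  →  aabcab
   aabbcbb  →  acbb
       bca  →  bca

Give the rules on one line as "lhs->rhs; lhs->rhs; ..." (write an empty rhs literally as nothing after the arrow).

abb->; cc->b

  | bcc => bb
  | abaccc => ababc
  | babaaa
  | abcabb => abc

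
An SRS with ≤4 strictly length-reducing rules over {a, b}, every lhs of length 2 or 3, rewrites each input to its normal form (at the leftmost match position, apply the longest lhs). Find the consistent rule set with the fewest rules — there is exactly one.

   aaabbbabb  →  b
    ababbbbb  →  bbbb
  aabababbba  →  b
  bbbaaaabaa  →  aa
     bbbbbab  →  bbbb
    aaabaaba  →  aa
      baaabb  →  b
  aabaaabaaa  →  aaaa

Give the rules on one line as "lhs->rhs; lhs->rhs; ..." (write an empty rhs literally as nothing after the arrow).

  | aaabbbabb => abbabb => babb => b
  | ababbbbb => abbbbb => bbbb
  | aabababbba => ababbba => abbba => bba => b
  | bbbaaaabaa => bbaaabaa => baabaa => abaa => aa

aab->; ab->; ba->; bab->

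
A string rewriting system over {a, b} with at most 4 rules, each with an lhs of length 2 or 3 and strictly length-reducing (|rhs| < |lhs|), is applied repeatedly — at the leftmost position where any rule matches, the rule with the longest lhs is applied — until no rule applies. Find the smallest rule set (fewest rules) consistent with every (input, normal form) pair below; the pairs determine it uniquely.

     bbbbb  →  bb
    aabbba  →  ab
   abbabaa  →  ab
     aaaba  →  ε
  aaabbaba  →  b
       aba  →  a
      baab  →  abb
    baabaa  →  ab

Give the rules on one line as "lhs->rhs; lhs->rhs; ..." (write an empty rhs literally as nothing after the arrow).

  | bbbbb => abbb => aab => bb
  | aabbba => bbbba => abba => ab
  | abbabaa => abbaa => abab => ab
  | aaaba => baba => ba => ε

aa->b; ba->; baa->ab; bbb->ab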